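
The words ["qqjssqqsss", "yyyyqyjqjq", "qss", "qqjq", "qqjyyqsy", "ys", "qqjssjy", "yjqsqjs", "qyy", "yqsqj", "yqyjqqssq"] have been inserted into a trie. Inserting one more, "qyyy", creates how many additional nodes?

1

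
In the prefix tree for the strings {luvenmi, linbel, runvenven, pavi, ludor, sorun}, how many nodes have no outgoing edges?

A leaf is a node with no children — equivalently, the end of a word that is not a proper prefix of any other stored word.
Those words: "linbel", "ludor", "luvenmi", "pavi", "runvenven", "sorun"
Leaf count: 6

6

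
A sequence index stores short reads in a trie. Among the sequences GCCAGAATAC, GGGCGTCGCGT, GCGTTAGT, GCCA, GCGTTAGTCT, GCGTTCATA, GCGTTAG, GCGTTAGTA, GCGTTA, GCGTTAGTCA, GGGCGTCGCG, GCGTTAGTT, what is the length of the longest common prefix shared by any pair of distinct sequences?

10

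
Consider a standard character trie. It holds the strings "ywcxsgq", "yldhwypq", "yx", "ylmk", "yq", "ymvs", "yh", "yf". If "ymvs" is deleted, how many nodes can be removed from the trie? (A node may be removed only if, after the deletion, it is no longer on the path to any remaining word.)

3

Walk "ymvs" from the leaf back toward the root, removing each node that no remaining word uses.
The suffix "mvs" (3 nodes) is used only by "ymvs"; the node for "y" still has the child "w", so pruning stops there.
Nodes removed: 3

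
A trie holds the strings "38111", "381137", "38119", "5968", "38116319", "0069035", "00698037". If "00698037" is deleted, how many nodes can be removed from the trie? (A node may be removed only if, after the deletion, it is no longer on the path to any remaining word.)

A node on "00698037"'s path can go only if nothing else ends at it or branches off below it.
The suffix "8037" (4 nodes) is used only by "00698037"; the node for "0069" still has the child "0", so pruning stops there.
Nodes removed: 4

4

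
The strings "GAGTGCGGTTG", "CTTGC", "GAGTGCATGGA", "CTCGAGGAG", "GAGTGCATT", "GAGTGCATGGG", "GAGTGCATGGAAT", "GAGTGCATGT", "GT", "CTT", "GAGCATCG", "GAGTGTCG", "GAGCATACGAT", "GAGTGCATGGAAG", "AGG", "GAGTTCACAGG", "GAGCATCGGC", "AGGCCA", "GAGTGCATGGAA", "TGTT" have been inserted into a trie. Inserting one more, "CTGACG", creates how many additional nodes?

"CT" is already a path in the trie; the remaining "GACG" must be added.
Each of the 4 remaining characters creates one node.

4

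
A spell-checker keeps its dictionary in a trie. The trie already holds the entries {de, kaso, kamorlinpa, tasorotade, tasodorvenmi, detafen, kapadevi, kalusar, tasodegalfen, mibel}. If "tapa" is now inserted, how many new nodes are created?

2

Walking "tapa" from the root, the first 2 characters ("ta") follow existing edges; "p" is the first miss.
So 4 − 2 = 2 new nodes.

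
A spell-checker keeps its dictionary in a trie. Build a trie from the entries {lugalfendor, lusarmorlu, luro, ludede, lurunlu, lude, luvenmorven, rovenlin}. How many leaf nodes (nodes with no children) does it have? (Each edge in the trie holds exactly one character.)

A leaf is a node with no children — equivalently, the end of a word that is not a proper prefix of any other stored word.
Those words: "ludede", "lugalfendor", "luro", "lurunlu", "lusarmorlu", "luvenmorven", "rovenlin"
Leaf count: 7

7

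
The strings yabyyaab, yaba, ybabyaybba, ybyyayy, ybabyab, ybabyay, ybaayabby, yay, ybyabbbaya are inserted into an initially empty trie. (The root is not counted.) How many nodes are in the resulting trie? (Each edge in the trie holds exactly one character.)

Trace insertions, counting only characters that open a new branch:
  "yabyyaab" → 8 new (y, a, b, y, y, a, a, b)
  "yaba" → prefix "yab" already present; 1 new (a)
  "ybabyaybba" → prefix "y" already present; 9 new (b, a, b, y, a, y, b, b, a)
  "ybyyayy" → prefix "yb" already present; 5 new (y, y, a, y, y)
  "ybabyab" → prefix "ybabya" already present; 1 new (b)
  "ybabyay" → prefix "ybabyay" already present; 0 new (none)
  "ybaayabby" → prefix "yba" already present; 6 new (a, y, a, b, b, y)
  "yay" → prefix "ya" already present; 1 new (y)
  "ybyabbbaya" → prefix "yby" already present; 7 new (a, b, b, b, a, y, a)
Total nodes = 8 + 1 + 9 + 5 + 1 + 0 + 6 + 1 + 7 = 38

38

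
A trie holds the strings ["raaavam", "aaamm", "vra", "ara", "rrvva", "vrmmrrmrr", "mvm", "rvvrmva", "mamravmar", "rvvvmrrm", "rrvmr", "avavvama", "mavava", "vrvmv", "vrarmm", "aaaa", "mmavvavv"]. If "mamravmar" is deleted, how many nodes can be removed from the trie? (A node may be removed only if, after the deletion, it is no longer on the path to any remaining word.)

7

Walk "mamravmar" from the leaf back toward the root, removing each node that no remaining word uses.
The suffix "mravmar" (7 nodes) is used only by "mamravmar"; the node for "ma" still has the child "v", so pruning stops there.
Nodes removed: 7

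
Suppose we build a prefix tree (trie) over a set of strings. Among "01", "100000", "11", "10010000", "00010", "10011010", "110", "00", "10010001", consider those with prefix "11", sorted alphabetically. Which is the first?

11

Filter for "11…" and sort: "11", "110"
The 1st is 11.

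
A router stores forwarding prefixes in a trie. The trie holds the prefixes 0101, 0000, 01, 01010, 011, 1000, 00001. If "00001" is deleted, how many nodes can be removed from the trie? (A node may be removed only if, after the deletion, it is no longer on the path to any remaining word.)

1

After clearing the end-marker at "00001", prune upward until reaching a node still needed by another word.
The suffix "1" (1 node) is used only by "00001"; "0000" is itself a stored word, so pruning stops there.
Nodes removed: 1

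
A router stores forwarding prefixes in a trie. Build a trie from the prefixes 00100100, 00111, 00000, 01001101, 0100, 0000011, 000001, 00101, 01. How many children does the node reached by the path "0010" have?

Walk "0010" from the root, arriving at one node.
Characters that immediately follow "0010" among the stored strings: {0, 1}.
That node has 2 child edges.

2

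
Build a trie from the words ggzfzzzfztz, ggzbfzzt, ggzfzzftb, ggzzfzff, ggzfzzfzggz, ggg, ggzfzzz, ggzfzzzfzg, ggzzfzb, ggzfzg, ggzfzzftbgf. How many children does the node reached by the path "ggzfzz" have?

The children of the "ggzfzz" node are the distinct next characters among strings starting with "ggzfzz".
Characters that immediately follow "ggzfzz" among the stored strings: {f, z}.
That node has 2 child edges.

2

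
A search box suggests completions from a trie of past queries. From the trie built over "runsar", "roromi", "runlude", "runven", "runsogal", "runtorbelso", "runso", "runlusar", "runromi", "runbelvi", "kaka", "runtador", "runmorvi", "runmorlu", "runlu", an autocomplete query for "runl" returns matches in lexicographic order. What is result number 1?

runlu

Filter for "runl…" and sort: "runlu", "runlude", "runlusar"
The 1st is runlu.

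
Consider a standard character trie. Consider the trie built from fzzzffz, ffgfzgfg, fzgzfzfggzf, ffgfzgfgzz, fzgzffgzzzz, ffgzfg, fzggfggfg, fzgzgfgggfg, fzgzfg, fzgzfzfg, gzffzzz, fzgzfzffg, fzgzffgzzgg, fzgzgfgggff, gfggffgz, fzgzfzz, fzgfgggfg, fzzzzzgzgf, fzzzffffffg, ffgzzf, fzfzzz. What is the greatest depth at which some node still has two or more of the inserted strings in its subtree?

10

The deepest shared node is where two words last agree before diverging.
"fzgzgfgggff" and "fzgzgfgggfg" agree on "fzgzgfgggf" (10 characters) before diverging; nothing deeper is shared.
Longest shared-prefix length: 10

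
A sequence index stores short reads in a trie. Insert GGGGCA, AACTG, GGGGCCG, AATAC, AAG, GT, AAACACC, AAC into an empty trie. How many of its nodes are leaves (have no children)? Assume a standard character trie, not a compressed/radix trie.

Leaves are exactly the stored words that no other stored word extends.
Those words: "AAACACC", "AACTG", "AAG", "AATAC", "GGGGCA", "GGGGCCG", "GT"
Leaf count: 7

7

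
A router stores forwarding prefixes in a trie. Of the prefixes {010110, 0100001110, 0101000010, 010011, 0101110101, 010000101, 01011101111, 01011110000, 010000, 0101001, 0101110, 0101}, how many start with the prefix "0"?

Filter for entries beginning with "0":
Matches: "010000", "010000101", "0100001110", "010011", "0101", "0101000010", "0101001", "010110", "0101110", "0101110101", "01011101111", "01011110000"
Count: 12

12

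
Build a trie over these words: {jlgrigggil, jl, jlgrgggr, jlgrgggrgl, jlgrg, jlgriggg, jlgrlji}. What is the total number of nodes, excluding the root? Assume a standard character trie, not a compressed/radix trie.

19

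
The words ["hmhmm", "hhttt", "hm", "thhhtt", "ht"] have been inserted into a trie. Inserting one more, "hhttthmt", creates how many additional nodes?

The longest prefix of "hhttthmt" already in the trie is "hhttt" (length 5).
Each of the 3 remaining characters creates one node.

3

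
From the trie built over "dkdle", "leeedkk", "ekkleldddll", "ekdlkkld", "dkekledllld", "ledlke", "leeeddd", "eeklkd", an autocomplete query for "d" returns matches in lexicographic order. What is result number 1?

dkdle

Words with prefix "d", in lexicographic order: "dkdle", "dkekledllld"
The 1st is dkdle.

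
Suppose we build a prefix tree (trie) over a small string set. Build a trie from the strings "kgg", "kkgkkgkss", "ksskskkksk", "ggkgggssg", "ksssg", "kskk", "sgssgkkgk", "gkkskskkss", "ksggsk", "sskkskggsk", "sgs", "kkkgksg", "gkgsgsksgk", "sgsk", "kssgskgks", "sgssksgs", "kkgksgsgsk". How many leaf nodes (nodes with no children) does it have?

A leaf is a node with no children — equivalently, the end of a word that is not a proper prefix of any other stored word.
Those words: "ggkgggssg", "gkgsgsksgk", "gkkskskkss", "kgg", "kkgkkgkss", "kkgksgsgsk", "kkkgksg", "ksggsk", "kskk", "kssgskgks", "ksskskkksk", "ksssg", "sgsk", "sgssgkkgk", "sgssksgs", "sskkskggsk"
Leaf count: 16

16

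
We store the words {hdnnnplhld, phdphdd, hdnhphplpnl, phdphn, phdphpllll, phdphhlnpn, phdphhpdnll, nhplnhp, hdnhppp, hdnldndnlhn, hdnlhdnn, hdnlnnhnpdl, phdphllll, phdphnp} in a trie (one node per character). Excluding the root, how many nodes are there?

For each word, the new-node count is its length minus the longest prefix already in the trie:
  "hdnnnplhld" → 10 new (h, d, n, n, n, p, l, h, l, d)
  "phdphdd" → 7 new (p, h, d, p, h, d, d)
  "hdnhphplpnl" → prefix "hdn" already present; 8 new (h, p, h, p, l, p, n, l)
  "phdphn" → prefix "phdph" already present; 1 new (n)
  "phdphpllll" → prefix "phdph" already present; 5 new (p, l, l, l, l)
  "phdphhlnpn" → prefix "phdph" already present; 5 new (h, l, n, p, n)
  "phdphhpdnll" → prefix "phdphh" already present; 5 new (p, d, n, l, l)
  "nhplnhp" → 7 new (n, h, p, l, n, h, p)
  "hdnhppp" → prefix "hdnhp" already present; 2 new (p, p)
  "hdnldndnlhn" → prefix "hdn" already present; 8 new (l, d, n, d, n, l, h, n)
  "hdnlhdnn" → prefix "hdnl" already present; 4 new (h, d, n, n)
  "hdnlnnhnpdl" → prefix "hdnl" already present; 7 new (n, n, h, n, p, d, l)
  "phdphllll" → prefix "phdph" already present; 4 new (l, l, l, l)
  "phdphnp" → prefix "phdphn" already present; 1 new (p)
Total nodes = 10 + 7 + 8 + 1 + 5 + 5 + 5 + 7 + 2 + 8 + 4 + 7 + 4 + 1 = 74

74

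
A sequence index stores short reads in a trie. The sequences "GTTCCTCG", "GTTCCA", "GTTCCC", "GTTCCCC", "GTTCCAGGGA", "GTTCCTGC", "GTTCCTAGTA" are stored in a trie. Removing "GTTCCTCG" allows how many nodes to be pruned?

After clearing the end-marker at "GTTCCTCG", prune upward until reaching a node still needed by another word.
The suffix "CG" (2 nodes) is used only by "GTTCCTCG"; the node for "GTTCCT" still has the child "G", so pruning stops there.
Nodes removed: 2

2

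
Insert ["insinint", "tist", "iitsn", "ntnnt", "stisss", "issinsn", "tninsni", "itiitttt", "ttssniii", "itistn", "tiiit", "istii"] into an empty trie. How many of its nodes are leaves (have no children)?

12

A leaf is a node with no children — equivalently, the end of a word that is not a proper prefix of any other stored word.
Those words: "iitsn", "insinint", "issinsn", "istii", "itiitttt", "itistn", "ntnnt", "stisss", "tiiit", "tist", "tninsni", "ttssniii"
Leaf count: 12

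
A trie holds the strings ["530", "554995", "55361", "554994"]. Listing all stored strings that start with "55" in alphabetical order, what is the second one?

DFS of the "55" subtree visits, in order: "55361", "554994", "554995"
Position 2: 554994

554994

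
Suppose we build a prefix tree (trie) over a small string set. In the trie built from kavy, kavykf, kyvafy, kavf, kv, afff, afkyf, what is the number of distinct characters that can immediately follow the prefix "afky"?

Walk "afky" from the root, arriving at one node.
Characters that immediately follow "afky" among the stored strings: {f}.
That node has 1 child edge.

1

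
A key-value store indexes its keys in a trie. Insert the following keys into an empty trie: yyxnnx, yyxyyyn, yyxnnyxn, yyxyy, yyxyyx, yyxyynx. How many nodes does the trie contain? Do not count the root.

16

Trace insertions, counting only characters that open a new branch:
  "yyxnnx" → 6 new (y, y, x, n, n, x)
  "yyxyyyn" → prefix "yyx" already present; 4 new (y, y, y, n)
  "yyxnnyxn" → prefix "yyxnn" already present; 3 new (y, x, n)
  "yyxyy" → prefix "yyxyy" already present; 0 new (none)
  "yyxyyx" → prefix "yyxyy" already present; 1 new (x)
  "yyxyynx" → prefix "yyxyy" already present; 2 new (n, x)
Total nodes = 6 + 4 + 3 + 0 + 1 + 2 = 16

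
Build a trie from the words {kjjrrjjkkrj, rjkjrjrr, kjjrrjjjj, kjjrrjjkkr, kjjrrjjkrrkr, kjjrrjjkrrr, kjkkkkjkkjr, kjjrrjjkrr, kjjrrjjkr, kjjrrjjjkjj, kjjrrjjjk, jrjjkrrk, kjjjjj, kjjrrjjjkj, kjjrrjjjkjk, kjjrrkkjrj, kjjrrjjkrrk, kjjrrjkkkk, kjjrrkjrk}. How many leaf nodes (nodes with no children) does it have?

A leaf is a node with no children — equivalently, the end of a word that is not a proper prefix of any other stored word.
Those words: "jrjjkrrk", "kjjjjj", "kjjrrjjjj", "kjjrrjjjkjj", "kjjrrjjjkjk", "kjjrrjjkkrj", "kjjrrjjkrrkr", "kjjrrjjkrrr", "kjjrrjkkkk", "kjjrrkjrk", "kjjrrkkjrj", "kjkkkkjkkjr", "rjkjrjrr"
Leaf count: 13

13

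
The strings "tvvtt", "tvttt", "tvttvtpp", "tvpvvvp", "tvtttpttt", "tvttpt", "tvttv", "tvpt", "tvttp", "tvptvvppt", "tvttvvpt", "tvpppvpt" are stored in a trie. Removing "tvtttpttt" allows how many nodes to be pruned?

After clearing the end-marker at "tvtttpttt", prune upward until reaching a node still needed by another word.
The suffix "pttt" (4 nodes) is used only by "tvtttpttt"; "tvttt" is itself a stored word, so pruning stops there.
Nodes removed: 4

4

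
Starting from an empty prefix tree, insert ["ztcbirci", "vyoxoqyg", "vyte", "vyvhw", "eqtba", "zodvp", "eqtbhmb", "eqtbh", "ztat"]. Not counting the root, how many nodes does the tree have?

Trie structure (* marks end of a word):
(root)
├─ e
│  └─ q
│     └─ t
│        └─ b
│           ├─ a *
│           └─ h *
│              └─ m
│                 └─ b *
├─ v
│  └─ y
│     ├─ o
│     │  └─ x
│     │     └─ o
│     │        └─ q
│     │           └─ y
│     │              └─ g *
│     ├─ t
│     │  └─ e *
│     └─ v
│        └─ h
│           └─ w *
└─ z
   ├─ o
   │  └─ d
   │     └─ v
   │        └─ p *
   └─ t
      ├─ a
      │  └─ t *
      └─ c
         └─ b
            └─ i
               └─ r
                  └─ c
                     └─ i *
Counting every labelled node above: 35.

35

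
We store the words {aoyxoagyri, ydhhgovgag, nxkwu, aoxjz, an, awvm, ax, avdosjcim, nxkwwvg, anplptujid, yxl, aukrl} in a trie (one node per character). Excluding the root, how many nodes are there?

58

Trace insertions, counting only characters that open a new branch:
  "aoyxoagyri" → 10 new (a, o, y, x, o, a, g, y, r, i)
  "ydhhgovgag" → 10 new (y, d, h, h, g, o, v, g, a, g)
  "nxkwu" → 5 new (n, x, k, w, u)
  "aoxjz" → prefix "ao" already present; 3 new (x, j, z)
  "an" → prefix "a" already present; 1 new (n)
  "awvm" → prefix "a" already present; 3 new (w, v, m)
  "ax" → prefix "a" already present; 1 new (x)
  "avdosjcim" → prefix "a" already present; 8 new (v, d, o, s, j, c, i, m)
  "nxkwwvg" → prefix "nxkw" already present; 3 new (w, v, g)
  "anplptujid" → prefix "an" already present; 8 new (p, l, p, t, u, j, i, d)
  "yxl" → prefix "y" already present; 2 new (x, l)
  "aukrl" → prefix "a" already present; 4 new (u, k, r, l)
Total nodes = 10 + 10 + 5 + 3 + 1 + 3 + 1 + 8 + 3 + 8 + 2 + 4 = 58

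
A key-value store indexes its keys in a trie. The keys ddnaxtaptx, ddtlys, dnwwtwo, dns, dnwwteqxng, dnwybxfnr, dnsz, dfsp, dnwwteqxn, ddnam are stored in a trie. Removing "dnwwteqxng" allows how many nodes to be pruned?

After clearing the end-marker at "dnwwteqxng", prune upward until reaching a node still needed by another word.
The suffix "g" (1 node) is used only by "dnwwteqxng"; "dnwwteqxn" is itself a stored word, so pruning stops there.
Nodes removed: 1

1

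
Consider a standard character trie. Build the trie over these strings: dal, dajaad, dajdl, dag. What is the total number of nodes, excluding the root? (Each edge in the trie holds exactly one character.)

For each word, the new-node count is its length minus the longest prefix already in the trie:
  "dal" → 3 new (d, a, l)
  "dajaad" → prefix "da" already present; 4 new (j, a, a, d)
  "dajdl" → prefix "daj" already present; 2 new (d, l)
  "dag" → prefix "da" already present; 1 new (g)
Total nodes = 3 + 4 + 2 + 1 = 10

10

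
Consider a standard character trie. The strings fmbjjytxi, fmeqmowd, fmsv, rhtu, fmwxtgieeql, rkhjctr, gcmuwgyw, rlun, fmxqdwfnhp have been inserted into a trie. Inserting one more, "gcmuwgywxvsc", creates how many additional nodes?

The longest prefix of "gcmuwgywxvsc" already in the trie is "gcmuwgyw" (length 8).
So 12 − 8 = 4 new nodes.

4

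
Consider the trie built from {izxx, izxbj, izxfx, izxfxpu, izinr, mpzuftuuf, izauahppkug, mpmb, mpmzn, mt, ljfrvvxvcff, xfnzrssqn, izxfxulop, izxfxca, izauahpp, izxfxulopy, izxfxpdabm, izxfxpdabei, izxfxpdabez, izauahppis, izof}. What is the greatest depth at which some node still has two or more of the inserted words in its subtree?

The deepest shared node is where two words last agree before diverging.
"izxfxpdabei" and "izxfxpdabez" agree on "izxfxpdabe" (10 characters) before diverging; nothing deeper is shared.
Longest shared-prefix length: 10

10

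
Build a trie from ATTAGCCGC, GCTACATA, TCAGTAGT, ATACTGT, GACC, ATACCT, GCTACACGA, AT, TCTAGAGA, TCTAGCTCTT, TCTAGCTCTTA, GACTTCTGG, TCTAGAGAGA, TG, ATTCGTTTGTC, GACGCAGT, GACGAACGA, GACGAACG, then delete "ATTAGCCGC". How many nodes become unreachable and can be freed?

6

A node on "ATTAGCCGC"'s path can go only if nothing else ends at it or branches off below it.
The suffix "AGCCGC" (6 nodes) is used only by "ATTAGCCGC"; the node for "ATT" still has the child "C", so pruning stops there.
Nodes removed: 6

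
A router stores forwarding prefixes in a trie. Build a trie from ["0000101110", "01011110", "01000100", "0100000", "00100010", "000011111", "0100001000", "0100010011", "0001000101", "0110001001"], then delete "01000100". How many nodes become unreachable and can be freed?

A node on "01000100"'s path can go only if nothing else ends at it or branches off below it.
Every node on "01000100" is still needed (e.g. by "0100010011"), so nothing is freed.
Nodes removed: 0

0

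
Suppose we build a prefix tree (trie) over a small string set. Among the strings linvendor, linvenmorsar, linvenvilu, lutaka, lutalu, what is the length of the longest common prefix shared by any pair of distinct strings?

Look for the deepest trie node that still has at least two words in its subtree.
e.g. "linvendor" and "linvenmorsar" share the prefix "linven" of length 6; no pair shares a longer one.
Longest shared-prefix length: 6

6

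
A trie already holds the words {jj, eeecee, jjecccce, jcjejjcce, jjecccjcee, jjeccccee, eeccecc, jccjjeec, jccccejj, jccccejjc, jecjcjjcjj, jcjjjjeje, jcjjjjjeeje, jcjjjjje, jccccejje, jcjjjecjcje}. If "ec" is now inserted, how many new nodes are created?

The longest prefix of "ec" already in the trie is "e" (length 1).
So 2 − 1 = 1 new nodes.

1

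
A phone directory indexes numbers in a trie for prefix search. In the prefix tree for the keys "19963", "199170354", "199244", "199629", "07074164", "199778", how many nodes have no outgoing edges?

6

A leaf is a node with no children — equivalently, the end of a word that is not a proper prefix of any other stored word.
Those words: "07074164", "199170354", "199244", "199629", "19963", "199778"
Leaf count: 6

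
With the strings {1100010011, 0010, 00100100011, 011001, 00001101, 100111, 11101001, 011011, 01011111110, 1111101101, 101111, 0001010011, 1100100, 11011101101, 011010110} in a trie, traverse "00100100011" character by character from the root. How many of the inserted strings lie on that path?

2

Check each prefix of "00100100011" against the stored set — each match is an end-marker on the path.
Prefixes of the query that are stored words: "0010", "00100100011"
Count: 2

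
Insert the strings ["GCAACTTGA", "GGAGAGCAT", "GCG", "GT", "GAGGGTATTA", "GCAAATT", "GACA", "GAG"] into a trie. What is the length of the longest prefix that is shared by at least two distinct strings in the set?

4

The deepest shared node is where two words last agree before diverging.
"GCAAATT" and "GCAACTTGA" agree on "GCAA" (4 characters) before diverging; nothing deeper is shared.
Longest shared-prefix length: 4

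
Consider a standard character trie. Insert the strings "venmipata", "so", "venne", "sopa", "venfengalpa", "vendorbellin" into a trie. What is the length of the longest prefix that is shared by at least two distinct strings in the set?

3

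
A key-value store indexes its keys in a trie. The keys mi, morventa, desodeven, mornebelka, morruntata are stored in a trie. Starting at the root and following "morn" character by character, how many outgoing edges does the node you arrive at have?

1

Walk "morn" from the root, arriving at one node.
Characters that immediately follow "morn" among the stored strings: {e}.
That node has 1 child edge.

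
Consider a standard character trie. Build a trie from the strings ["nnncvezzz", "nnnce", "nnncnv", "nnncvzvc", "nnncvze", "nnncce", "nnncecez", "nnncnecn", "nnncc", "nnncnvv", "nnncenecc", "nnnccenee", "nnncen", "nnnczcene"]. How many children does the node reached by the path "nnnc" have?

5

Walk "nnnc" from the root, arriving at one node.
Characters that immediately follow "nnnc" among the stored strings: {c, e, n, v, z}.
That node has 5 child edges.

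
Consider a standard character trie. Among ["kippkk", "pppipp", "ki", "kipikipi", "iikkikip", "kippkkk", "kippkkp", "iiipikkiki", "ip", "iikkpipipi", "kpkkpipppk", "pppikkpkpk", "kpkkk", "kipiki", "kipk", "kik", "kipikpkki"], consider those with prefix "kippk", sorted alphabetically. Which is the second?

DFS of the "kippk" subtree visits, in order: "kippkk", "kippkkk", "kippkkp"
The 2nd is kippkkk.

kippkkk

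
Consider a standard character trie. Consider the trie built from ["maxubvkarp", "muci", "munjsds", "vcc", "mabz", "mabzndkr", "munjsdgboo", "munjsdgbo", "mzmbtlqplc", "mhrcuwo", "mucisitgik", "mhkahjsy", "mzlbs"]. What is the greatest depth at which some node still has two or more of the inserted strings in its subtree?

9

The deepest shared node is where two words last agree before diverging.
e.g. "munjsdgbo" and "munjsdgboo" share the prefix "munjsdgbo" of length 9; no pair shares a longer one.
Longest shared-prefix length: 9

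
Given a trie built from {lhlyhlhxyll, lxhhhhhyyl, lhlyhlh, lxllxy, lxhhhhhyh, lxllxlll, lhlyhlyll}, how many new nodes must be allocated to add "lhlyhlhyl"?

2

Walking "lhlyhlhyl" from the root, the first 7 characters ("lhlyhlh") follow existing edges; "y" is the first miss.
New nodes needed: |"lhlyhlhyl"| − 7 = 9 − 7 = 2.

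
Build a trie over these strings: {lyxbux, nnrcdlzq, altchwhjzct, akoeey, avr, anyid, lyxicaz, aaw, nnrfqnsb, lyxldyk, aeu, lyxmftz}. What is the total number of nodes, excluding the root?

Insert word by word; a character creates a node only if that edge doesn't already exist:
  "lyxbux" → 6 new (l, y, x, b, u, x)
  "nnrcdlzq" → 8 new (n, n, r, c, d, l, z, q)
  "altchwhjzct" → 11 new (a, l, t, c, h, w, h, j, z, c, t)
  "akoeey" → prefix "a" already present; 5 new (k, o, e, e, y)
  "avr" → prefix "a" already present; 2 new (v, r)
  "anyid" → prefix "a" already present; 4 new (n, y, i, d)
  "lyxicaz" → prefix "lyx" already present; 4 new (i, c, a, z)
  "aaw" → prefix "a" already present; 2 new (a, w)
  "nnrfqnsb" → prefix "nnr" already present; 5 new (f, q, n, s, b)
  "lyxldyk" → prefix "lyx" already present; 4 new (l, d, y, k)
  "aeu" → prefix "a" already present; 2 new (e, u)
  "lyxmftz" → prefix "lyx" already present; 4 new (m, f, t, z)
Total nodes = 6 + 8 + 11 + 5 + 2 + 4 + 4 + 2 + 5 + 4 + 2 + 4 = 57

57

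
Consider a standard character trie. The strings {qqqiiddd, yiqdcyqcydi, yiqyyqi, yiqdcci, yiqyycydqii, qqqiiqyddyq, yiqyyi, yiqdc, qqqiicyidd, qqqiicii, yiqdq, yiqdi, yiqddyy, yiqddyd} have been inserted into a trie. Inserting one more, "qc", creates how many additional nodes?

1

The longest prefix of "qc" already in the trie is "q" (length 1).
Each of the 1 remaining characters creates one node.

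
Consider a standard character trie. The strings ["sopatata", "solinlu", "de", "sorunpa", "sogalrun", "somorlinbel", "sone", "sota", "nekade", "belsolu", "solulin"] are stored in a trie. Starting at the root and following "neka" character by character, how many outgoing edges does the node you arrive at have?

Walk "neka" from the root, arriving at one node.
Distinct next characters after "neka": d.
That node has 1 child edge.

1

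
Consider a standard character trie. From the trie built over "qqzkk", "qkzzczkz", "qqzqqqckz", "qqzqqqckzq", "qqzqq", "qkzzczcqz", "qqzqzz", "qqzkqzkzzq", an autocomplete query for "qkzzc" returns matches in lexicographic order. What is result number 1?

Words with prefix "qkzzc", in lexicographic order: "qkzzczcqz", "qkzzczkz"
Position 1: qkzzczcqz

qkzzczcqz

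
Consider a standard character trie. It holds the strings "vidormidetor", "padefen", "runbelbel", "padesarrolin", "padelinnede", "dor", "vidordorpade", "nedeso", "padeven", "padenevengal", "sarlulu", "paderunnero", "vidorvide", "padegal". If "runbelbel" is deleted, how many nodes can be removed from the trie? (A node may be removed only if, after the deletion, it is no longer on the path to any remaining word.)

9

After clearing the end-marker at "runbelbel", prune upward until reaching a node still needed by another word.
No other word shares any prefix with "runbelbel", so all 9 of its nodes go.
Nodes removed: 9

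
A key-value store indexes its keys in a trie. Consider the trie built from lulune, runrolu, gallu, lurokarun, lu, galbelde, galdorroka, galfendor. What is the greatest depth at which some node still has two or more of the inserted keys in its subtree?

3

Equivalently: take the maximum, over all pairs, of their longest common prefix length.
"galbelde" and "galdorroka" agree on "gal" (3 characters) before diverging; nothing deeper is shared.
Longest shared-prefix length: 3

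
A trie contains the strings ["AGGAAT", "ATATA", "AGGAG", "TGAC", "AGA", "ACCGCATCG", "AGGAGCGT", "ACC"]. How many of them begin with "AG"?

Traverse to the node for "AG", then collect every word in that subtree.
Words under "AG": AGA, AGGAAT, AGGAG, AGGAGCGT
Count: 4

4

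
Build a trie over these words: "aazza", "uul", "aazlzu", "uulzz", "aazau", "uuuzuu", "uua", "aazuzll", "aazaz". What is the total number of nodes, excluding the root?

Count nodes per top-level branch (shared prefixes stored once):
  'a'-branch (aazau, aazaz, aazlzu, aazuzll, aazza): 15 nodes
  'u'-branch (uua, uul, uulzz, uuuzuu): 10 nodes
Sum: 25

25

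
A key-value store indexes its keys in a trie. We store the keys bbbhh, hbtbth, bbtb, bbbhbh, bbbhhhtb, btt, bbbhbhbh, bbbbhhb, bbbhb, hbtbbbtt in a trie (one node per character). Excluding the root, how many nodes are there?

30

Count nodes per top-level branch (shared prefixes stored once):
  'b'-branch (bbbbhhb, bbbhb, bbbhbh, bbbhbhbh, bbbhh, bbbhhhtb, bbtb, btt): 20 nodes
  'h'-branch (hbtbbbtt, hbtbth): 10 nodes
Sum: 30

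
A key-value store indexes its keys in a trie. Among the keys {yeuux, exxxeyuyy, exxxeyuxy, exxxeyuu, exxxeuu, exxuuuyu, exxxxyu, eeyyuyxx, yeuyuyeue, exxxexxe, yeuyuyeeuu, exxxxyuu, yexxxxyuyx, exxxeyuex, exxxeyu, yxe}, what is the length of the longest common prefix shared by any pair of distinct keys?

The deepest shared node is where two words last agree before diverging.
e.g. "exxxeyu" and "exxxeyuex" share the prefix "exxxeyu" of length 7; no pair shares a longer one.
Longest shared-prefix length: 7

7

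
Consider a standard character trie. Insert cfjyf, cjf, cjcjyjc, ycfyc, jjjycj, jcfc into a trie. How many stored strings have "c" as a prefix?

3

Walk to "c"; the words in its subtree are exactly those with that prefix.
Matches: "cfjyf", "cjcjyjc", "cjf"
Count: 3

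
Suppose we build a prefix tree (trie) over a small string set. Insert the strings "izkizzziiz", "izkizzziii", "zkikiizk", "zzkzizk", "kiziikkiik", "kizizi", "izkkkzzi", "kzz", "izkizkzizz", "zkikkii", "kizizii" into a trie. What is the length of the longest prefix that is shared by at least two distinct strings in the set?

Equivalently: take the maximum, over all pairs, of their longest common prefix length.
e.g. "izkizzziii" and "izkizzziiz" share the prefix "izkizzzii" of length 9; no pair shares a longer one.
Longest shared-prefix length: 9

9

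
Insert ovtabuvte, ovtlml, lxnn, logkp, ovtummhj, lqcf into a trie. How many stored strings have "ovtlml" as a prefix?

1

Traverse to the node for "ovtlml", then collect every word in that subtree.
Matches: "ovtlml"
Count: 1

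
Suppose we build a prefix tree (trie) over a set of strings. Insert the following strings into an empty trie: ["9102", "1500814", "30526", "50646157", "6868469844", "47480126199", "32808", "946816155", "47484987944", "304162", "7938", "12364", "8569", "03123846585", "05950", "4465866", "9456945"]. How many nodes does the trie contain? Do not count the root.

106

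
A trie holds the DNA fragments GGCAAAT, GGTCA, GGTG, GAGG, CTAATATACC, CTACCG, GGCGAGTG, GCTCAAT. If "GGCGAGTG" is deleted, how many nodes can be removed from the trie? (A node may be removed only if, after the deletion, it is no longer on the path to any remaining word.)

5

A node on "GGCGAGTG"'s path can go only if nothing else ends at it or branches off below it.
The suffix "GAGTG" (5 nodes) is used only by "GGCGAGTG"; the node for "GGC" still has the child "A", so pruning stops there.
Nodes removed: 5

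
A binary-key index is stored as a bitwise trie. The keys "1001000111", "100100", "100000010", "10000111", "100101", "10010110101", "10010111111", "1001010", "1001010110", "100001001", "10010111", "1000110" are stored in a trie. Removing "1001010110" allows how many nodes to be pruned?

After clearing the end-marker at "1001010110", prune upward until reaching a node still needed by another word.
The suffix "110" (3 nodes) is used only by "1001010110"; "1001010" is itself a stored word, so pruning stops there.
Nodes removed: 3

3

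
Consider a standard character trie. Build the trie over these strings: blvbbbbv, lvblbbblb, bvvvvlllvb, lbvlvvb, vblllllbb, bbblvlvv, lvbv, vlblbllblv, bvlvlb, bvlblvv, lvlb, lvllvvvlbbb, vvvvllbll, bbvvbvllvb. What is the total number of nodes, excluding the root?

For each word, the new-node count is its length minus the longest prefix already in the trie:
  "blvbbbbv" → 8 new (b, l, v, b, b, b, b, v)
  "lvblbbblb" → 9 new (l, v, b, l, b, b, b, l, b)
  "bvvvvlllvb" → prefix "b" already present; 9 new (v, v, v, v, l, l, l, v, b)
  "lbvlvvb" → prefix "l" already present; 6 new (b, v, l, v, v, b)
  "vblllllbb" → 9 new (v, b, l, l, l, l, l, b, b)
  "bbblvlvv" → prefix "b" already present; 7 new (b, b, l, v, l, v, v)
  "lvbv" → prefix "lvb" already present; 1 new (v)
  "vlblbllblv" → prefix "v" already present; 9 new (l, b, l, b, l, l, b, l, v)
  "bvlvlb" → prefix "bv" already present; 4 new (l, v, l, b)
  "bvlblvv" → prefix "bvl" already present; 4 new (b, l, v, v)
  "lvlb" → prefix "lv" already present; 2 new (l, b)
  "lvllvvvlbbb" → prefix "lvl" already present; 8 new (l, v, v, v, l, b, b, b)
  "vvvvllbll" → prefix "v" already present; 8 new (v, v, v, l, l, b, l, l)
  "bbvvbvllvb" → prefix "bb" already present; 8 new (v, v, b, v, l, l, v, b)
Total nodes = 8 + 9 + 9 + 6 + 9 + 7 + 1 + 9 + 4 + 4 + 2 + 8 + 8 + 8 = 92

92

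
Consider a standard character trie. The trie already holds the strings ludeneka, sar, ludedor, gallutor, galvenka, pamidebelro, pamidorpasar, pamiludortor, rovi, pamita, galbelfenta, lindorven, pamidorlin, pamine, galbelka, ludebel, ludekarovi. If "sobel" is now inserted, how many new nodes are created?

Walking "sobel" from the root, the first 1 characters ("s") follow existing edges; "o" is the first miss.
So 5 − 1 = 4 new nodes.

4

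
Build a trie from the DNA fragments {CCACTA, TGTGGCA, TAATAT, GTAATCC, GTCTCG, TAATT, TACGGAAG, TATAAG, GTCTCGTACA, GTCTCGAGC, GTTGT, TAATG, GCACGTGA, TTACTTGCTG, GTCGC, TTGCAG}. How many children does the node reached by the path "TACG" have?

Follow the path "TACG" to its node, then look at its outgoing edges.
Characters that immediately follow "TACG" among the stored strings: {G}.
That node has 1 child edge.

1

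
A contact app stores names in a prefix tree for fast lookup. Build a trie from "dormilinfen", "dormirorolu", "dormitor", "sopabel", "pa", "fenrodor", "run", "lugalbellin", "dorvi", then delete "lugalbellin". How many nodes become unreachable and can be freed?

11

A node on "lugalbellin"'s path can go only if nothing else ends at it or branches off below it.
No other word shares any prefix with "lugalbellin", so all 11 of its nodes go.
Nodes removed: 11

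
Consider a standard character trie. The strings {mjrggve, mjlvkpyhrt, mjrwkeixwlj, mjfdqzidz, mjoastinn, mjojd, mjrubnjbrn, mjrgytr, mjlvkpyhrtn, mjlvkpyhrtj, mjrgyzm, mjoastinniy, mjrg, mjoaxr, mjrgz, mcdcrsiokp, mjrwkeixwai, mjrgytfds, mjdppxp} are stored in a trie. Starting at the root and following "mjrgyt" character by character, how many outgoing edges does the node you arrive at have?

Follow the path "mjrgyt" to its node, then look at its outgoing edges.
Distinct next characters after "mjrgyt": f, r.
That node has 2 child edges.

2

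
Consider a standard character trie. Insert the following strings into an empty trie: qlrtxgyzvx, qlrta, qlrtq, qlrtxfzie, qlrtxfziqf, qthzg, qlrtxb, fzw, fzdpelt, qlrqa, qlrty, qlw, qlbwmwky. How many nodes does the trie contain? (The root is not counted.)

Trace insertions, counting only characters that open a new branch:
  "qlrtxgyzvx" → 10 new (q, l, r, t, x, g, y, z, v, x)
  "qlrta" → prefix "qlrt" already present; 1 new (a)
  "qlrtq" → prefix "qlrt" already present; 1 new (q)
  "qlrtxfzie" → prefix "qlrtx" already present; 4 new (f, z, i, e)
  "qlrtxfziqf" → prefix "qlrtxfzi" already present; 2 new (q, f)
  "qthzg" → prefix "q" already present; 4 new (t, h, z, g)
  "qlrtxb" → prefix "qlrtx" already present; 1 new (b)
  "fzw" → 3 new (f, z, w)
  "fzdpelt" → prefix "fz" already present; 5 new (d, p, e, l, t)
  "qlrqa" → prefix "qlr" already present; 2 new (q, a)
  "qlrty" → prefix "qlrt" already present; 1 new (y)
  "qlw" → prefix "ql" already present; 1 new (w)
  "qlbwmwky" → prefix "ql" already present; 6 new (b, w, m, w, k, y)
Total nodes = 10 + 1 + 1 + 4 + 2 + 4 + 1 + 3 + 5 + 2 + 1 + 1 + 6 = 41

41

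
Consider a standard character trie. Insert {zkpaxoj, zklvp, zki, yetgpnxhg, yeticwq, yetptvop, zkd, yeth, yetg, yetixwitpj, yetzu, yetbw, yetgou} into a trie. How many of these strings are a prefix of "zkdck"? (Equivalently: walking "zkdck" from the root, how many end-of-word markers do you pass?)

Traverse "zkdck" character by character; count nodes along the way that are marked as word ends.
Prefixes of the query that are stored words: "zkd"
Count: 1

1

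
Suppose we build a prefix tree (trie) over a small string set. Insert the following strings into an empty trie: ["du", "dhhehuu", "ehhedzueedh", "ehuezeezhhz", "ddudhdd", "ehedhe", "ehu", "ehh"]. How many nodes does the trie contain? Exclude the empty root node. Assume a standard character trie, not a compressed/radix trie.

Insert word by word; a character creates a node only if that edge doesn't already exist:
  "du" → 2 new (d, u)
  "dhhehuu" → prefix "d" already present; 6 new (h, h, e, h, u, u)
  "ehhedzueedh" → 11 new (e, h, h, e, d, z, u, e, e, d, h)
  "ehuezeezhhz" → prefix "eh" already present; 9 new (u, e, z, e, e, z, h, h, z)
  "ddudhdd" → prefix "d" already present; 6 new (d, u, d, h, d, d)
  "ehedhe" → prefix "eh" already present; 4 new (e, d, h, e)
  "ehu" → prefix "ehu" already present; 0 new (none)
  "ehh" → prefix "ehh" already present; 0 new (none)
Total nodes = 2 + 6 + 11 + 9 + 6 + 4 + 0 + 0 = 38

38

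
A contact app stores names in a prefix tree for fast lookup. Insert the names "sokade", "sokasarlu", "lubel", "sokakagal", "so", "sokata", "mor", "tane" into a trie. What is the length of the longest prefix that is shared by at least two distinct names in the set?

4

Look for the deepest trie node that still has at least two words in its subtree.
e.g. "sokade" and "sokakagal" share the prefix "soka" of length 4; no pair shares a longer one.
Longest shared-prefix length: 4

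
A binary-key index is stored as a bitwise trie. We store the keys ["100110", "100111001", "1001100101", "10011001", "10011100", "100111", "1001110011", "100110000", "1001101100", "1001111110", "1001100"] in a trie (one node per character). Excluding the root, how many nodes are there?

For each word, the new-node count is its length minus the longest prefix already in the trie:
  "100110" → 6 new (1, 0, 0, 1, 1, 0)
  "100111001" → prefix "10011" already present; 4 new (1, 0, 0, 1)
  "1001100101" → prefix "100110" already present; 4 new (0, 1, 0, 1)
  "10011001" → prefix "10011001" already present; 0 new (none)
  "10011100" → prefix "10011100" already present; 0 new (none)
  "100111" → prefix "100111" already present; 0 new (none)
  "1001110011" → prefix "100111001" already present; 1 new (1)
  "100110000" → prefix "1001100" already present; 2 new (0, 0)
  "1001101100" → prefix "100110" already present; 4 new (1, 1, 0, 0)
  "1001111110" → prefix "100111" already present; 4 new (1, 1, 1, 0)
  "1001100" → prefix "1001100" already present; 0 new (none)
Total nodes = 6 + 4 + 4 + 0 + 0 + 0 + 1 + 2 + 4 + 4 + 0 = 25

25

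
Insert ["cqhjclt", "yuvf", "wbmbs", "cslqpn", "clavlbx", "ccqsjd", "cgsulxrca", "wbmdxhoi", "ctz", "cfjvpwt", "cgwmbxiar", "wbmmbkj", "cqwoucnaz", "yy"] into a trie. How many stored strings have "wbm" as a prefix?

Traverse to the node for "wbm", then collect every word in that subtree.
Words under "wbm": wbmbs, wbmdxhoi, wbmmbkj
Count: 3

3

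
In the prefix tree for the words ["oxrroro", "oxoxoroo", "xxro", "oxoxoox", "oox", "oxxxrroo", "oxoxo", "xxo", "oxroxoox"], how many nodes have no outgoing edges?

8

A leaf is a node with no children — equivalently, the end of a word that is not a proper prefix of any other stored word.
Those words: "oox", "oxoxoox", "oxoxoroo", "oxroxoox", "oxrroro", "oxxxrroo", "xxo", "xxro"
Leaf count: 8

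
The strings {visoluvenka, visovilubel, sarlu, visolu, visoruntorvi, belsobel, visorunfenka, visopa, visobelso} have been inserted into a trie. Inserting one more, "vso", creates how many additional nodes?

2

"v" is already a path in the trie; the remaining "so" must be added.
Each of the 2 remaining characters creates one node.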